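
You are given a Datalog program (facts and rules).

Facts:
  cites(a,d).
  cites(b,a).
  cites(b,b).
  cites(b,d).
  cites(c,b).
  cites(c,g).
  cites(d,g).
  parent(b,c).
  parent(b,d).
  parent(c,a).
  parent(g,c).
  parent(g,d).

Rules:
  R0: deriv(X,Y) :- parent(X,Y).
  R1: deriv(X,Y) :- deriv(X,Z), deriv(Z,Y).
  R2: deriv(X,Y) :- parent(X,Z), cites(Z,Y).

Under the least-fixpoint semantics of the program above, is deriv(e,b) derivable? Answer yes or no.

round 1: derive deriv(b,c) via R0 from parent(b,c)
round 1: derive deriv(b,d) via R0 from parent(b,d)
round 1: derive deriv(c,a) via R0 from parent(c,a)
round 1: derive deriv(g,c) via R0 from parent(g,c)
round 1: derive deriv(g,d) via R0 from parent(g,d)
round 1: derive deriv(b,b) via R2 from parent(b,c), cites(c,b)
round 1: derive deriv(b,g) via R2 from parent(b,c), cites(c,g)
round 1: derive deriv(c,d) via R2 from parent(c,a), cites(a,d)
round 1: derive deriv(g,b) via R2 from parent(g,c), cites(c,b)
round 1: derive deriv(g,g) via R2 from parent(g,c), cites(c,g)
round 2: derive deriv(b,a) via R1 from deriv(b,c), deriv(c,a)
round 2: derive deriv(g,a) via R1 from deriv(g,c), deriv(c,a)

no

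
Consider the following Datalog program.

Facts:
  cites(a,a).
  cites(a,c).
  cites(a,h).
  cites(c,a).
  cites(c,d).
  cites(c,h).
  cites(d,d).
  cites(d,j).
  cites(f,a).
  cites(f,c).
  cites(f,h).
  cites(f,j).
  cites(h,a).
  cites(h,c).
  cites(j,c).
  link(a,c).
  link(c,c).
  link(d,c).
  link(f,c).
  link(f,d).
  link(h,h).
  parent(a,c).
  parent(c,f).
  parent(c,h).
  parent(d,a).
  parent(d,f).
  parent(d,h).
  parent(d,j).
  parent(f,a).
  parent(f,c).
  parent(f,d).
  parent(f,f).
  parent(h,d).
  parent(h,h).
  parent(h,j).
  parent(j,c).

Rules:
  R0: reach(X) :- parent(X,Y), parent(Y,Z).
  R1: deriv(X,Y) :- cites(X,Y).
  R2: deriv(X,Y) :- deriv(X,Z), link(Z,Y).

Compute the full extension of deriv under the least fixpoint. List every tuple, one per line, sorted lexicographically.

deriv(a,a)
deriv(a,c)
deriv(a,h)
deriv(c,a)
deriv(c,c)
deriv(c,d)
deriv(c,h)
deriv(d,c)
deriv(d,d)
deriv(d,j)
deriv(f,a)
deriv(f,c)
deriv(f,h)
deriv(f,j)
deriv(h,a)
deriv(h,c)
deriv(j,c)

round 1: derive deriv(a,a) via R1 from cites(a,a)
round 1: derive deriv(a,c) via R1 from cites(a,c)
round 1: derive deriv(a,h) via R1 from cites(a,h)
round 1: derive deriv(c,a) via R1 from cites(c,a)
round 1: derive deriv(c,d) via R1 from cites(c,d)
round 1: derive deriv(c,h) via R1 from cites(c,h)
round 1: derive deriv(d,d) via R1 from cites(d,d)
round 1: derive deriv(d,j) via R1 from cites(d,j)
round 1: derive deriv(f,a) via R1 from cites(f,a)
round 1: derive deriv(f,c) via R1 from cites(f,c)
round 1: derive deriv(f,h) via R1 from cites(f,h)
round 1: derive deriv(f,j) via R1 from cites(f,j)
round 1: derive deriv(h,a) via R1 from cites(h,a)
round 1: derive deriv(h,c) via R1 from cites(h,c)
round 1: derive deriv(j,c) via R1 from cites(j,c)
round 2: derive deriv(c,c) via R2 from deriv(c,a), link(a,c)
round 2: derive deriv(d,c) via R2 from deriv(d,d), link(d,c)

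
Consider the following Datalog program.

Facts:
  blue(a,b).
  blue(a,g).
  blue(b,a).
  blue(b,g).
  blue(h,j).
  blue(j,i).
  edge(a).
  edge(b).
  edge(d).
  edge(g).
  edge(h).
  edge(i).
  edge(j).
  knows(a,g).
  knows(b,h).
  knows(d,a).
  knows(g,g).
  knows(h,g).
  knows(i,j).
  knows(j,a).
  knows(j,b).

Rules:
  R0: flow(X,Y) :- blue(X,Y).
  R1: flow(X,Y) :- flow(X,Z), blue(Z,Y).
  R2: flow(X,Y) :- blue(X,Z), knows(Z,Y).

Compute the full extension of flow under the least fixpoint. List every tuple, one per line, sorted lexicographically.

flow(a,a)
flow(a,b)
flow(a,g)
flow(a,h)
flow(a,i)
flow(a,j)
flow(b,a)
flow(b,b)
flow(b,g)
flow(h,a)
flow(h,b)
flow(h,g)
flow(h,i)
flow(h,j)
flow(j,i)
flow(j,j)

round 1: derive flow(a,b) via R0 from blue(a,b)
round 1: derive flow(a,g) via R0 from blue(a,g)
round 1: derive flow(b,a) via R0 from blue(b,a)
round 1: derive flow(b,g) via R0 from blue(b,g)
round 1: derive flow(h,j) via R0 from blue(h,j)
round 1: derive flow(j,i) via R0 from blue(j,i)
round 1: derive flow(a,h) via R2 from blue(a,b), knows(b,h)
round 1: derive flow(h,a) via R2 from blue(h,j), knows(j,a)
round 1: derive flow(h,b) via R2 from blue(h,j), knows(j,b)
round 1: derive flow(j,j) via R2 from blue(j,i), knows(i,j)
round 2: derive flow(a,a) via R1 from flow(a,b), blue(b,a)
round 2: derive flow(a,j) via R1 from flow(a,h), blue(h,j)
round 2: derive flow(b,b) via R1 from flow(b,a), blue(a,b)
round 2: derive flow(h,g) via R1 from flow(h,a), blue(a,g)
round 2: derive flow(h,i) via R1 from flow(h,j), blue(j,i)
round 3: derive flow(a,i) via R1 from flow(a,j), blue(j,i)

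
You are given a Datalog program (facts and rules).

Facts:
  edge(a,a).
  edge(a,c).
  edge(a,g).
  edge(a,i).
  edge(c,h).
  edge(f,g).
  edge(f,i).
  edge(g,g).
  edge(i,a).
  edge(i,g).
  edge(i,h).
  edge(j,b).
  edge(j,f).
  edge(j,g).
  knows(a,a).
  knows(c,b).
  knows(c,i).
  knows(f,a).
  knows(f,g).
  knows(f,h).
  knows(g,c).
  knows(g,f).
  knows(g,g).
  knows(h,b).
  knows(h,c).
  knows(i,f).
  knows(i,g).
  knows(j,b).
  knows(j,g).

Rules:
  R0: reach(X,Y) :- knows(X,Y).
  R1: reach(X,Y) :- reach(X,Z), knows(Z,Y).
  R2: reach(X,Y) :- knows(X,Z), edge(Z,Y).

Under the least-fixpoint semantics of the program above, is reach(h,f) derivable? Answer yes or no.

yes

round 1: derive reach(a,a) via R0 from knows(a,a)
round 1: derive reach(c,b) via R0 from knows(c,b)
round 1: derive reach(c,i) via R0 from knows(c,i)
round 1: derive reach(f,a) via R0 from knows(f,a)
round 1: derive reach(f,g) via R0 from knows(f,g)
round 1: derive reach(f,h) via R0 from knows(f,h)
round 1: derive reach(g,c) via R0 from knows(g,c)
round 1: derive reach(g,f) via R0 from knows(g,f)
round 1: derive reach(g,g) via R0 from knows(g,g)
round 1: derive reach(h,b) via R0 from knows(h,b)
round 1: derive reach(h,c) via R0 from knows(h,c)
round 1: derive reach(i,f) via R0 from knows(i,f)
round 1: derive reach(i,g) via R0 from knows(i,g)
round 1: derive reach(j,b) via R0 from knows(j,b)
round 1: derive reach(j,g) via R0 from knows(j,g)
round 1: derive reach(a,c) via R2 from knows(a,a), edge(a,c)
round 1: derive reach(a,g) via R2 from knows(a,a), edge(a,g)
round 1: derive reach(a,i) via R2 from knows(a,a), edge(a,i)
round 1: derive reach(c,a) via R2 from knows(c,i), edge(i,a)
round 1: derive reach(c,g) via R2 from knows(c,i), edge(i,g)
round 1: derive reach(c,h) via R2 from knows(c,i), edge(i,h)
round 1: derive reach(f,c) via R2 from knows(f,a), edge(a,c)
round 1: derive reach(f,i) via R2 from knows(f,a), edge(a,i)
round 1: derive reach(g,h) via R2 from knows(g,c), edge(c,h)
round 1: derive reach(g,i) via R2 from knows(g,f), edge(f,i)
round 1: derive reach(h,h) via R2 from knows(h,c), edge(c,h)
round 1: derive reach(i,i) via R2 from knows(i,f), edge(f,i)
round 2: derive reach(a,b) via R1 from reach(a,c), knows(c,b)
round 2: derive reach(a,f) via R1 from reach(a,g), knows(g,f)
round 2: derive reach(c,c) via R1 from reach(c,g), knows(g,c)
round 2: derive reach(c,f) via R1 from reach(c,g), knows(g,f)
round 2: derive reach(f,b) via R1 from reach(f,c), knows(c,b)
round 2: derive reach(f,f) via R1 from reach(f,g), knows(g,f)
round 2: derive reach(g,a) via R1 from reach(g,f), knows(f,a)
round 2: derive reach(g,b) via R1 from reach(g,c), knows(c,b)
round 2: derive reach(h,i) via R1 from reach(h,c), knows(c,i)
round 2: derive reach(i,a) via R1 from reach(i,f), knows(f,a)
round 2: derive reach(i,c) via R1 from reach(i,g), knows(g,c)
round 2: derive reach(i,h) via R1 from reach(i,f), knows(f,h)
round 2: derive reach(j,c) via R1 from reach(j,g), knows(g,c)
round 2: derive reach(j,f) via R1 from reach(j,g), knows(g,f)
round 3: derive reach(a,h) via R1 from reach(a,f), knows(f,h)
round 3: derive reach(h,f) via R1 from reach(h,i), knows(i,f)
round 3: derive reach(h,g) via R1 from reach(h,i), knows(i,g)
round 3: derive reach(i,b) via R1 from reach(i,c), knows(c,b)
round 3: derive reach(j,a) via R1 from reach(j,f), knows(f,a)
round 3: derive reach(j,h) via R1 from reach(j,f), knows(f,h)
round 3: derive reach(j,i) via R1 from reach(j,c), knows(c,i)
round 4: derive reach(h,a) via R1 from reach(h,f), knows(f,a)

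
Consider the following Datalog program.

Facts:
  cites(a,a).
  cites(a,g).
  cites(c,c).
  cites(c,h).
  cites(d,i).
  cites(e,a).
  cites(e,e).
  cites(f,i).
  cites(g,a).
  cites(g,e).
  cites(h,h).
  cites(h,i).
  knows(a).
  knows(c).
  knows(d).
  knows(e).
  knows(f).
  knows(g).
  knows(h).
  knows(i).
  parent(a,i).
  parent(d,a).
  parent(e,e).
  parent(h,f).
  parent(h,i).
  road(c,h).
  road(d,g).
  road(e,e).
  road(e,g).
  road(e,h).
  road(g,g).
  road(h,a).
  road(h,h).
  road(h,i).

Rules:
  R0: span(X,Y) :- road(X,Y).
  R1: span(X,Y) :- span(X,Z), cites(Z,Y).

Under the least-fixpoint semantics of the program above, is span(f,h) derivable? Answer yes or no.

no

round 1: derive span(c,h) via R0 from road(c,h)
round 1: derive span(d,g) via R0 from road(d,g)
round 1: derive span(e,e) via R0 from road(e,e)
round 1: derive span(e,g) via R0 from road(e,g)
round 1: derive span(e,h) via R0 from road(e,h)
round 1: derive span(g,g) via R0 from road(g,g)
round 1: derive span(h,a) via R0 from road(h,a)
round 1: derive span(h,h) via R0 from road(h,h)
round 1: derive span(h,i) via R0 from road(h,i)
round 2: derive span(c,i) via R1 from span(c,h), cites(h,i)
round 2: derive span(d,a) via R1 from span(d,g), cites(g,a)
round 2: derive span(d,e) via R1 from span(d,g), cites(g,e)
round 2: derive span(e,a) via R1 from span(e,e), cites(e,a)
round 2: derive span(e,i) via R1 from span(e,h), cites(h,i)
round 2: derive span(g,a) via R1 from span(g,g), cites(g,a)
round 2: derive span(g,e) via R1 from span(g,g), cites(g,e)
round 2: derive span(h,g) via R1 from span(h,a), cites(a,g)
round 3: derive span(h,e) via R1 from span(h,g), cites(g,e)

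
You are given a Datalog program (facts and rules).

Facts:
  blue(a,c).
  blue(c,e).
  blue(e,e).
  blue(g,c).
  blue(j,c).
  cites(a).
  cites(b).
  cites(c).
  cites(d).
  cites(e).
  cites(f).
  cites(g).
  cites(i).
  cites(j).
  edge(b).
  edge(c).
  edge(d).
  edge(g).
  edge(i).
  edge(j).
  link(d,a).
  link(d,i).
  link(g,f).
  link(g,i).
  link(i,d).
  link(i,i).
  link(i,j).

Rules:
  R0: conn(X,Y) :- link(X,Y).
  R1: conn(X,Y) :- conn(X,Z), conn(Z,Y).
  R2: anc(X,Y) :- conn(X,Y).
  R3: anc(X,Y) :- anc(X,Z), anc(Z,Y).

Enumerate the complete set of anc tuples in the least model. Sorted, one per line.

anc(d,a)
anc(d,d)
anc(d,i)
anc(d,j)
anc(g,a)
anc(g,d)
anc(g,f)
anc(g,i)
anc(g,j)
anc(i,a)
anc(i,d)
anc(i,i)
anc(i,j)

round 1: derive conn(d,a) via R0 from link(d,a)
round 1: derive conn(d,i) via R0 from link(d,i)
round 1: derive conn(g,f) via R0 from link(g,f)
round 1: derive conn(g,i) via R0 from link(g,i)
round 1: derive conn(i,d) via R0 from link(i,d)
round 1: derive conn(i,i) via R0 from link(i,i)
round 1: derive conn(i,j) via R0 from link(i,j)
round 2: derive conn(d,d) via R1 from conn(d,i), conn(i,d)
round 2: derive conn(d,j) via R1 from conn(d,i), conn(i,j)
round 2: derive conn(g,d) via R1 from conn(g,i), conn(i,d)
round 2: derive conn(g,j) via R1 from conn(g,i), conn(i,j)
round 2: derive conn(i,a) via R1 from conn(i,d), conn(d,a)
round 2: derive anc(d,a) via R2 from conn(d,a)
round 2: derive anc(d,i) via R2 from conn(d,i)
round 2: derive anc(g,f) via R2 from conn(g,f)
round 2: derive anc(g,i) via R2 from conn(g,i)
round 2: derive anc(i,d) via R2 from conn(i,d)
round 2: derive anc(i,i) via R2 from conn(i,i)
round 2: derive anc(i,j) via R2 from conn(i,j)
round 3: derive conn(g,a) via R1 from conn(g,d), conn(d,a)
round 3: derive anc(d,d) via R2 from conn(d,d)
round 3: derive anc(d,j) via R2 from conn(d,j)
round 3: derive anc(g,d) via R2 from conn(g,d)
round 3: derive anc(g,j) via R2 from conn(g,j)
round 3: derive anc(i,a) via R2 from conn(i,a)
round 4: derive anc(g,a) via R2 from conn(g,a)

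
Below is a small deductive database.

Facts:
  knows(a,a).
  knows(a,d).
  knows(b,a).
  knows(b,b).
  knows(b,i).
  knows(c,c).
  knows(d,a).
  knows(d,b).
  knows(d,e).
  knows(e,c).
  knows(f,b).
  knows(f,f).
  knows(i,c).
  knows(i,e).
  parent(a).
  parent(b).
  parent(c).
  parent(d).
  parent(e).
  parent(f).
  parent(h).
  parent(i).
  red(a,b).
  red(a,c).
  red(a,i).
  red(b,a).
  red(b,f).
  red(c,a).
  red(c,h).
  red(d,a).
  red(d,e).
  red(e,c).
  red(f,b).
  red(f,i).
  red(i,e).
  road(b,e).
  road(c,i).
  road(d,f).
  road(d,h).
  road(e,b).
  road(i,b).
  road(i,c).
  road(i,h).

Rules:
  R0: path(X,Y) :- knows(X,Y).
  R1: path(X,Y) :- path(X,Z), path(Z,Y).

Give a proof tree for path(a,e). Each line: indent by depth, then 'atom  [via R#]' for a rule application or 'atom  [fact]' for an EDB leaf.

round 1: derive path(a,a) via R0 from knows(a,a)
round 1: derive path(a,d) via R0 from knows(a,d)
round 1: derive path(b,a) via R0 from knows(b,a)
round 1: derive path(b,b) via R0 from knows(b,b)
round 1: derive path(b,i) via R0 from knows(b,i)
round 1: derive path(c,c) via R0 from knows(c,c)
round 1: derive path(d,a) via R0 from knows(d,a)
round 1: derive path(d,b) via R0 from knows(d,b)
round 1: derive path(d,e) via R0 from knows(d,e)
round 1: derive path(e,c) via R0 from knows(e,c)
round 1: derive path(f,b) via R0 from knows(f,b)
round 1: derive path(f,f) via R0 from knows(f,f)
round 1: derive path(i,c) via R0 from knows(i,c)
round 1: derive path(i,e) via R0 from knows(i,e)
round 2: derive path(a,b) via R1 from path(a,d), path(d,b)
round 2: derive path(a,e) via R1 from path(a,d), path(d,e)
round 2: derive path(b,c) via R1 from path(b,i), path(i,c)
round 2: derive path(b,d) via R1 from path(b,a), path(a,d)
round 2: derive path(b,e) via R1 from path(b,i), path(i,e)
round 2: derive path(d,c) via R1 from path(d,e), path(e,c)
round 2: derive path(d,d) via R1 from path(d,a), path(a,d)
round 2: derive path(d,i) via R1 from path(d,b), path(b,i)
round 2: derive path(f,a) via R1 from path(f,b), path(b,a)
round 2: derive path(f,i) via R1 from path(f,b), path(b,i)
round 3: derive path(a,c) via R1 from path(a,b), path(b,c)
round 3: derive path(a,i) via R1 from path(a,b), path(b,i)
round 3: derive path(f,c) via R1 from path(f,b), path(b,c)
round 3: derive path(f,d) via R1 from path(f,a), path(a,d)
round 3: derive path(f,e) via R1 from path(f,a), path(a,e)

path(a,e)  [via R1]
  path(a,d)  [via R0]
    knows(a,d)  [fact]
  path(d,e)  [via R0]
    knows(d,e)  [fact]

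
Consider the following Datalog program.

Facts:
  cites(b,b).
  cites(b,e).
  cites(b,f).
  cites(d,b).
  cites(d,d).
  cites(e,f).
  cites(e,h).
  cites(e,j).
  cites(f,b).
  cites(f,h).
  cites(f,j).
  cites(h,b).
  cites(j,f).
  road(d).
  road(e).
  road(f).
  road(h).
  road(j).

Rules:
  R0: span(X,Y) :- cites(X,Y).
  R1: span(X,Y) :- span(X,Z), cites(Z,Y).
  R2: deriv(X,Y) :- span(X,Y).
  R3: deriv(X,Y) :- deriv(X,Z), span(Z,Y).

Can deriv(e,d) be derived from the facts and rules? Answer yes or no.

no

round 1: derive span(b,b) via R0 from cites(b,b)
round 1: derive span(b,e) via R0 from cites(b,e)
round 1: derive span(b,f) via R0 from cites(b,f)
round 1: derive span(d,b) via R0 from cites(d,b)
round 1: derive span(d,d) via R0 from cites(d,d)
round 1: derive span(e,f) via R0 from cites(e,f)
round 1: derive span(e,h) via R0 from cites(e,h)
round 1: derive span(e,j) via R0 from cites(e,j)
round 1: derive span(f,b) via R0 from cites(f,b)
round 1: derive span(f,h) via R0 from cites(f,h)
round 1: derive span(f,j) via R0 from cites(f,j)
round 1: derive span(h,b) via R0 from cites(h,b)
round 1: derive span(j,f) via R0 from cites(j,f)
round 2: derive span(b,h) via R1 from span(b,e), cites(e,h)
round 2: derive span(b,j) via R1 from span(b,e), cites(e,j)
round 2: derive span(d,e) via R1 from span(d,b), cites(b,e)
round 2: derive span(d,f) via R1 from span(d,b), cites(b,f)
round 2: derive span(e,b) via R1 from span(e,f), cites(f,b)
round 2: derive span(f,e) via R1 from span(f,b), cites(b,e)
round 2: derive span(f,f) via R1 from span(f,b), cites(b,f)
round 2: derive span(h,e) via R1 from span(h,b), cites(b,e)
round 2: derive span(h,f) via R1 from span(h,b), cites(b,f)
round 2: derive span(j,b) via R1 from span(j,f), cites(f,b)
round 2: derive span(j,h) via R1 from span(j,f), cites(f,h)
round 2: derive span(j,j) via R1 from span(j,f), cites(f,j)
round 2: derive deriv(b,b) via R2 from span(b,b)
round 2: derive deriv(b,e) via R2 from span(b,e)
round 2: derive deriv(b,f) via R2 from span(b,f)
round 2: derive deriv(d,b) via R2 from span(d,b)
round 2: derive deriv(d,d) via R2 from span(d,d)
round 2: derive deriv(e,f) via R2 from span(e,f)
round 2: derive deriv(e,h) via R2 from span(e,h)
round 2: derive deriv(e,j) via R2 from span(e,j)
round 2: derive deriv(f,b) via R2 from span(f,b)
round 2: derive deriv(f,h) via R2 from span(f,h)
round 2: derive deriv(f,j) via R2 from span(f,j)
round 2: derive deriv(h,b) via R2 from span(h,b)
round 2: derive deriv(j,f) via R2 from span(j,f)
round 3: derive span(d,h) via R1 from span(d,e), cites(e,h)
round 3: derive span(d,j) via R1 from span(d,e), cites(e,j)
round 3: derive span(e,e) via R1 from span(e,b), cites(b,e)
round 3: derive span(h,h) via R1 from span(h,e), cites(e,h)
round 3: derive span(h,j) via R1 from span(h,e), cites(e,j)
round 3: derive span(j,e) via R1 from span(j,b), cites(b,e)
round 3: derive deriv(b,h) via R2 from span(b,h)
round 3: derive deriv(b,j) via R2 from span(b,j)
round 3: derive deriv(d,e) via R2 from span(d,e)
round 3: derive deriv(d,f) via R2 from span(d,f)
round 3: derive deriv(e,b) via R2 from span(e,b)
round 3: derive deriv(f,e) via R2 from span(f,e)
round 3: derive deriv(f,f) via R2 from span(f,f)
round 3: derive deriv(h,e) via R2 from span(h,e)
round 3: derive deriv(h,f) via R2 from span(h,f)
round 3: derive deriv(j,b) via R2 from span(j,b)
round 3: derive deriv(j,h) via R2 from span(j,h)
round 3: derive deriv(j,j) via R2 from span(j,j)
round 3: derive deriv(d,h) via R3 from deriv(d,b), span(b,h)
round 3: derive deriv(d,j) via R3 from deriv(d,b), span(b,j)
round 3: derive deriv(e,e) via R3 from deriv(e,f), span(f,e)
round 3: derive deriv(h,h) via R3 from deriv(h,b), span(b,h)
round 3: derive deriv(h,j) via R3 from deriv(h,b), span(b,j)
round 3: derive deriv(j,e) via R3 from deriv(j,f), span(f,e)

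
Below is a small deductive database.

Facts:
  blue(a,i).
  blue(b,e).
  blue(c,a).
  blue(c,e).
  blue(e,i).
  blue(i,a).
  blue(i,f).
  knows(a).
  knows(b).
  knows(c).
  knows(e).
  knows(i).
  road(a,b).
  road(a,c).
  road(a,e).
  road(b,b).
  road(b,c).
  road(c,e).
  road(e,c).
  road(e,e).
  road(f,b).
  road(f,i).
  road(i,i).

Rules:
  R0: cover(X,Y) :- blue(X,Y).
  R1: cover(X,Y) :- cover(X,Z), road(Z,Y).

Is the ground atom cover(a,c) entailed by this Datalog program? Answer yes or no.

no

round 1: derive cover(a,i) via R0 from blue(a,i)
round 1: derive cover(b,e) via R0 from blue(b,e)
round 1: derive cover(c,a) via R0 from blue(c,a)
round 1: derive cover(c,e) via R0 from blue(c,e)
round 1: derive cover(e,i) via R0 from blue(e,i)
round 1: derive cover(i,a) via R0 from blue(i,a)
round 1: derive cover(i,f) via R0 from blue(i,f)
round 2: derive cover(b,c) via R1 from cover(b,e), road(e,c)
round 2: derive cover(c,b) via R1 from cover(c,a), road(a,b)
round 2: derive cover(c,c) via R1 from cover(c,a), road(a,c)
round 2: derive cover(i,b) via R1 from cover(i,a), road(a,b)
round 2: derive cover(i,c) via R1 from cover(i,a), road(a,c)
round 2: derive cover(i,e) via R1 from cover(i,a), road(a,e)
round 2: derive cover(i,i) via R1 from cover(i,f), road(f,i)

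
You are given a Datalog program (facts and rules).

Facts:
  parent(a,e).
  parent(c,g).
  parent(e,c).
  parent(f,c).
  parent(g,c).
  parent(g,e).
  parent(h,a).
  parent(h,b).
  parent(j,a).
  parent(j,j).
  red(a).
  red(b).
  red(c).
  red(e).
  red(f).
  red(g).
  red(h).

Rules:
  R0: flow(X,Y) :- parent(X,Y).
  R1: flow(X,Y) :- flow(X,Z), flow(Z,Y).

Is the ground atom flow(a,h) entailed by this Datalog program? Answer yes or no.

round 1: derive flow(a,e) via R0 from parent(a,e)
round 1: derive flow(c,g) via R0 from parent(c,g)
round 1: derive flow(e,c) via R0 from parent(e,c)
round 1: derive flow(f,c) via R0 from parent(f,c)
round 1: derive flow(g,c) via R0 from parent(g,c)
round 1: derive flow(g,e) via R0 from parent(g,e)
round 1: derive flow(h,a) via R0 from parent(h,a)
round 1: derive flow(h,b) via R0 from parent(h,b)
round 1: derive flow(j,a) via R0 from parent(j,a)
round 1: derive flow(j,j) via R0 from parent(j,j)
round 2: derive flow(a,c) via R1 from flow(a,e), flow(e,c)
round 2: derive flow(c,c) via R1 from flow(c,g), flow(g,c)
round 2: derive flow(c,e) via R1 from flow(c,g), flow(g,e)
round 2: derive flow(e,g) via R1 from flow(e,c), flow(c,g)
round 2: derive flow(f,g) via R1 from flow(f,c), flow(c,g)
round 2: derive flow(g,g) via R1 from flow(g,c), flow(c,g)
round 2: derive flow(h,e) via R1 from flow(h,a), flow(a,e)
round 2: derive flow(j,e) via R1 from flow(j,a), flow(a,e)
round 3: derive flow(a,g) via R1 from flow(a,c), flow(c,g)
round 3: derive flow(e,e) via R1 from flow(e,c), flow(c,e)
round 3: derive flow(f,e) via R1 from flow(f,c), flow(c,e)
round 3: derive flow(h,c) via R1 from flow(h,a), flow(a,c)
round 3: derive flow(h,g) via R1 from flow(h,e), flow(e,g)
round 3: derive flow(j,c) via R1 from flow(j,a), flow(a,c)
round 3: derive flow(j,g) via R1 from flow(j,e), flow(e,g)

no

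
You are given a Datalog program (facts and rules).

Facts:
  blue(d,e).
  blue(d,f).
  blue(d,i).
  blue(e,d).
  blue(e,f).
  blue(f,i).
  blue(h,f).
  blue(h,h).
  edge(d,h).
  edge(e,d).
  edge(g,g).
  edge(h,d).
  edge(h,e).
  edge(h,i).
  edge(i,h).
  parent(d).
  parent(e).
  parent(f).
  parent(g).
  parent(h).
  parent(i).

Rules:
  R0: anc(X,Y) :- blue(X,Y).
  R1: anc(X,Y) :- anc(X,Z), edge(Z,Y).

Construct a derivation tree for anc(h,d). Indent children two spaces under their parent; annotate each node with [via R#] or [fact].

anc(h,d)  [via R1]
  anc(h,h)  [via R0]
    blue(h,h)  [fact]
  edge(h,d)  [fact]

round 1: derive anc(d,e) via R0 from blue(d,e)
round 1: derive anc(d,f) via R0 from blue(d,f)
round 1: derive anc(d,i) via R0 from blue(d,i)
round 1: derive anc(e,d) via R0 from blue(e,d)
round 1: derive anc(e,f) via R0 from blue(e,f)
round 1: derive anc(f,i) via R0 from blue(f,i)
round 1: derive anc(h,f) via R0 from blue(h,f)
round 1: derive anc(h,h) via R0 from blue(h,h)
round 2: derive anc(d,d) via R1 from anc(d,e), edge(e,d)
round 2: derive anc(d,h) via R1 from anc(d,i), edge(i,h)
round 2: derive anc(e,h) via R1 from anc(e,d), edge(d,h)
round 2: derive anc(f,h) via R1 from anc(f,i), edge(i,h)
round 2: derive anc(h,d) via R1 from anc(h,h), edge(h,d)
round 2: derive anc(h,e) via R1 from anc(h,h), edge(h,e)
round 2: derive anc(h,i) via R1 from anc(h,h), edge(h,i)
round 3: derive anc(e,e) via R1 from anc(e,h), edge(h,e)
round 3: derive anc(e,i) via R1 from anc(e,h), edge(h,i)
round 3: derive anc(f,d) via R1 from anc(f,h), edge(h,d)
round 3: derive anc(f,e) via R1 from anc(f,h), edge(h,e)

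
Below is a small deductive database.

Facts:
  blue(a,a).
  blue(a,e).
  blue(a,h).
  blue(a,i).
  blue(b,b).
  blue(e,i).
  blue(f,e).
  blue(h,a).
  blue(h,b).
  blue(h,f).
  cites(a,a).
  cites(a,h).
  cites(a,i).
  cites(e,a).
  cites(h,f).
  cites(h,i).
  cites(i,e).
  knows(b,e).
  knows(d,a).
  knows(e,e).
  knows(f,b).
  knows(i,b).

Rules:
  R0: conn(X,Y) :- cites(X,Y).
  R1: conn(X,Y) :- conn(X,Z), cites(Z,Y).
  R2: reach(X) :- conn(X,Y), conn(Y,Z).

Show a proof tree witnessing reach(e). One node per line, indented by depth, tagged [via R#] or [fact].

reach(e)  [via R2]
  conn(e,a)  [via R0]
    cites(e,a)  [fact]
  conn(a,a)  [via R0]
    cites(a,a)  [fact]

round 1: derive conn(a,a) via R0 from cites(a,a)
round 1: derive conn(a,h) via R0 from cites(a,h)
round 1: derive conn(a,i) via R0 from cites(a,i)
round 1: derive conn(e,a) via R0 from cites(e,a)
round 1: derive conn(h,f) via R0 from cites(h,f)
round 1: derive conn(h,i) via R0 from cites(h,i)
round 1: derive conn(i,e) via R0 from cites(i,e)
round 2: derive conn(a,e) via R1 from conn(a,i), cites(i,e)
round 2: derive conn(a,f) via R1 from conn(a,h), cites(h,f)
round 2: derive conn(e,h) via R1 from conn(e,a), cites(a,h)
round 2: derive conn(e,i) via R1 from conn(e,a), cites(a,i)
round 2: derive conn(h,e) via R1 from conn(h,i), cites(i,e)
round 2: derive conn(i,a) via R1 from conn(i,e), cites(e,a)
round 2: derive reach(a) via R2 from conn(a,a), conn(a,a)
round 2: derive reach(e) via R2 from conn(e,a), conn(a,a)
round 2: derive reach(h) via R2 from conn(h,i), conn(i,e)
round 2: derive reach(i) via R2 from conn(i,e), conn(e,a)
round 3: derive conn(e,e) via R1 from conn(e,i), cites(i,e)
round 3: derive conn(e,f) via R1 from conn(e,h), cites(h,f)
round 3: derive conn(h,a) via R1 from conn(h,e), cites(e,a)
round 3: derive conn(i,h) via R1 from conn(i,a), cites(a,h)
round 3: derive conn(i,i) via R1 from conn(i,a), cites(a,i)
round 4: derive conn(h,h) via R1 from conn(h,a), cites(a,h)
round 4: derive conn(i,f) via R1 from conn(i,h), cites(h,f)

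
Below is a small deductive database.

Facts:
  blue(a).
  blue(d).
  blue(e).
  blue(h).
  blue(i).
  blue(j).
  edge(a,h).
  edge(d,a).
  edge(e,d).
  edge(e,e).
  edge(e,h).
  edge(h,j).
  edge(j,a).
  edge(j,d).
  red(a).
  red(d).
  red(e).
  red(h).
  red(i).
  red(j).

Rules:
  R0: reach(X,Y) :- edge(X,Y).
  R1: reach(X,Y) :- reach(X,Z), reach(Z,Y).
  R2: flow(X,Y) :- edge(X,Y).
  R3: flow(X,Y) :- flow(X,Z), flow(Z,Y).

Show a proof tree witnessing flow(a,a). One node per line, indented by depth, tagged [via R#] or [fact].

flow(a,a)  [via R3]
  flow(a,h)  [via R2]
    edge(a,h)  [fact]
  flow(h,a)  [via R3]
    flow(h,j)  [via R2]
      edge(h,j)  [fact]
    flow(j,a)  [via R2]
      edge(j,a)  [fact]

round 1: derive flow(a,h) via R2 from edge(a,h)
round 1: derive flow(d,a) via R2 from edge(d,a)
round 1: derive flow(e,d) via R2 from edge(e,d)
round 1: derive flow(e,e) via R2 from edge(e,e)
round 1: derive flow(e,h) via R2 from edge(e,h)
round 1: derive flow(h,j) via R2 from edge(h,j)
round 1: derive flow(j,a) via R2 from edge(j,a)
round 1: derive flow(j,d) via R2 from edge(j,d)
round 2: derive flow(a,j) via R3 from flow(a,h), flow(h,j)
round 2: derive flow(d,h) via R3 from flow(d,a), flow(a,h)
round 2: derive flow(e,a) via R3 from flow(e,d), flow(d,a)
round 2: derive flow(e,j) via R3 from flow(e,h), flow(h,j)
round 2: derive flow(h,a) via R3 from flow(h,j), flow(j,a)
round 2: derive flow(h,d) via R3 from flow(h,j), flow(j,d)
round 2: derive flow(j,h) via R3 from flow(j,a), flow(a,h)
round 3: derive flow(a,a) via R3 from flow(a,h), flow(h,a)
round 3: derive flow(a,d) via R3 from flow(a,h), flow(h,d)
round 3: derive flow(d,d) via R3 from flow(d,h), flow(h,d)
round 3: derive flow(d,j) via R3 from flow(d,a), flow(a,j)
round 3: derive flow(h,h) via R3 from flow(h,a), flow(a,h)
round 3: derive flow(j,j) via R3 from flow(j,a), flow(a,j)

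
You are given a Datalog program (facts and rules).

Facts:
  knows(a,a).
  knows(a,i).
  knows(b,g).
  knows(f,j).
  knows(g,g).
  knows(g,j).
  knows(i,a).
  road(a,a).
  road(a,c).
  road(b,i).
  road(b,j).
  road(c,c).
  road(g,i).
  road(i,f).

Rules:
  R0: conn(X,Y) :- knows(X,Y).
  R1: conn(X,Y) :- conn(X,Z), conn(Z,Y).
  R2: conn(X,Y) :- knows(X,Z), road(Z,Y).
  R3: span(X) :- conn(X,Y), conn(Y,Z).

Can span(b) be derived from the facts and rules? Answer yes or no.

round 1: derive conn(a,a) via R0 from knows(a,a)
round 1: derive conn(a,i) via R0 from knows(a,i)
round 1: derive conn(b,g) via R0 from knows(b,g)
round 1: derive conn(f,j) via R0 from knows(f,j)
round 1: derive conn(g,g) via R0 from knows(g,g)
round 1: derive conn(g,j) via R0 from knows(g,j)
round 1: derive conn(i,a) via R0 from knows(i,a)
round 1: derive conn(a,c) via R2 from knows(a,a), road(a,c)
round 1: derive conn(a,f) via R2 from knows(a,i), road(i,f)
round 1: derive conn(b,i) via R2 from knows(b,g), road(g,i)
round 1: derive conn(g,i) via R2 from knows(g,g), road(g,i)
round 1: derive conn(i,c) via R2 from knows(i,a), road(a,c)
round 2: derive conn(a,j) via R1 from conn(a,f), conn(f,j)
round 2: derive conn(b,a) via R1 from conn(b,i), conn(i,a)
round 2: derive conn(b,c) via R1 from conn(b,i), conn(i,c)
round 2: derive conn(b,j) via R1 from conn(b,g), conn(g,j)
round 2: derive conn(g,a) via R1 from conn(g,i), conn(i,a)
round 2: derive conn(g,c) via R1 from conn(g,i), conn(i,c)
round 2: derive conn(i,f) via R1 from conn(i,a), conn(a,f)
round 2: derive conn(i,i) via R1 from conn(i,a), conn(a,i)
round 2: derive span(a) via R3 from conn(a,a), conn(a,a)
round 2: derive span(b) via R3 from conn(b,g), conn(g,g)
round 2: derive span(g) via R3 from conn(g,g), conn(g,g)
round 2: derive span(i) via R3 from conn(i,a), conn(a,a)
round 3: derive conn(b,f) via R1 from conn(b,a), conn(a,f)
round 3: derive conn(g,f) via R1 from conn(g,a), conn(a,f)
round 3: derive conn(i,j) via R1 from conn(i,a), conn(a,j)

yes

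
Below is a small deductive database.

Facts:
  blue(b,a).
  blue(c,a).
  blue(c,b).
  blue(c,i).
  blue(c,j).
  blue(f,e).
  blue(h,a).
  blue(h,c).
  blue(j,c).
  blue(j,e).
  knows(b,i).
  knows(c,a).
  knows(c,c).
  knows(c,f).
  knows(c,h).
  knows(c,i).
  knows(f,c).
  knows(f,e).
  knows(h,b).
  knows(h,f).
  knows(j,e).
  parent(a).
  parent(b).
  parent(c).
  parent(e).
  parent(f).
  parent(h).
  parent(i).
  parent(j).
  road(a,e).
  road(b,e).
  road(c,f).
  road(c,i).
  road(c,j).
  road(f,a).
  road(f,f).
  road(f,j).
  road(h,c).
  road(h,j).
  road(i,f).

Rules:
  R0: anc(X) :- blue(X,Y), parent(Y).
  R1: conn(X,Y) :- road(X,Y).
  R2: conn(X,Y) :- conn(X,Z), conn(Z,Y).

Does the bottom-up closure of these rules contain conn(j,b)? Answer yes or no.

round 1: derive conn(a,e) via R1 from road(a,e)
round 1: derive conn(b,e) via R1 from road(b,e)
round 1: derive conn(c,f) via R1 from road(c,f)
round 1: derive conn(c,i) via R1 from road(c,i)
round 1: derive conn(c,j) via R1 from road(c,j)
round 1: derive conn(f,a) via R1 from road(f,a)
round 1: derive conn(f,f) via R1 from road(f,f)
round 1: derive conn(f,j) via R1 from road(f,j)
round 1: derive conn(h,c) via R1 from road(h,c)
round 1: derive conn(h,j) via R1 from road(h,j)
round 1: derive conn(i,f) via R1 from road(i,f)
round 2: derive conn(c,a) via R2 from conn(c,f), conn(f,a)
round 2: derive conn(f,e) via R2 from conn(f,a), conn(a,e)
round 2: derive conn(h,f) via R2 from conn(h,c), conn(c,f)
round 2: derive conn(h,i) via R2 from conn(h,c), conn(c,i)
round 2: derive conn(i,a) via R2 from conn(i,f), conn(f,a)
round 2: derive conn(i,j) via R2 from conn(i,f), conn(f,j)
round 3: derive conn(c,e) via R2 from conn(c,a), conn(a,e)
round 3: derive conn(h,a) via R2 from conn(h,c), conn(c,a)
round 3: derive conn(h,e) via R2 from conn(h,f), conn(f,e)
round 3: derive conn(i,e) via R2 from conn(i,a), conn(a,e)

no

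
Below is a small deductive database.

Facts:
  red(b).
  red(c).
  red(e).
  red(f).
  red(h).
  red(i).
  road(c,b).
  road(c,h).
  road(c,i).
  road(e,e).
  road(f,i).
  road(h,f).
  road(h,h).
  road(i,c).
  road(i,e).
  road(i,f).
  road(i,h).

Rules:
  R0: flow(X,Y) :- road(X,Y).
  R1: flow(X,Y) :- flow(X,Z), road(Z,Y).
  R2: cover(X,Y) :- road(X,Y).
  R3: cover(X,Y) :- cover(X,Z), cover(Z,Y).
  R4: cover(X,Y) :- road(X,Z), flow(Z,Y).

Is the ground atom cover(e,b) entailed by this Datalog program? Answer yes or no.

no

round 1: derive flow(c,b) via R0 from road(c,b)
round 1: derive flow(c,h) via R0 from road(c,h)
round 1: derive flow(c,i) via R0 from road(c,i)
round 1: derive flow(e,e) via R0 from road(e,e)
round 1: derive flow(f,i) via R0 from road(f,i)
round 1: derive flow(h,f) via R0 from road(h,f)
round 1: derive flow(h,h) via R0 from road(h,h)
round 1: derive flow(i,c) via R0 from road(i,c)
round 1: derive flow(i,e) via R0 from road(i,e)
round 1: derive flow(i,f) via R0 from road(i,f)
round 1: derive flow(i,h) via R0 from road(i,h)
round 1: derive cover(c,b) via R2 from road(c,b)
round 1: derive cover(c,h) via R2 from road(c,h)
round 1: derive cover(c,i) via R2 from road(c,i)
round 1: derive cover(e,e) via R2 from road(e,e)
round 1: derive cover(f,i) via R2 from road(f,i)
round 1: derive cover(h,f) via R2 from road(h,f)
round 1: derive cover(h,h) via R2 from road(h,h)
round 1: derive cover(i,c) via R2 from road(i,c)
round 1: derive cover(i,e) via R2 from road(i,e)
round 1: derive cover(i,f) via R2 from road(i,f)
round 1: derive cover(i,h) via R2 from road(i,h)
round 2: derive flow(c,c) via R1 from flow(c,i), road(i,c)
round 2: derive flow(c,e) via R1 from flow(c,i), road(i,e)
round 2: derive flow(c,f) via R1 from flow(c,h), road(h,f)
round 2: derive flow(f,c) via R1 from flow(f,i), road(i,c)
round 2: derive flow(f,e) via R1 from flow(f,i), road(i,e)
round 2: derive flow(f,f) via R1 from flow(f,i), road(i,f)
round 2: derive flow(f,h) via R1 from flow(f,i), road(i,h)
round 2: derive flow(h,i) via R1 from flow(h,f), road(f,i)
round 2: derive flow(i,b) via R1 from flow(i,c), road(c,b)
round 2: derive flow(i,i) via R1 from flow(i,c), road(c,i)
round 2: derive cover(c,c) via R3 from cover(c,i), cover(i,c)
round 2: derive cover(c,e) via R3 from cover(c,i), cover(i,e)
round 2: derive cover(c,f) via R3 from cover(c,h), cover(h,f)
round 2: derive cover(f,c) via R3 from cover(f,i), cover(i,c)
round 2: derive cover(f,e) via R3 from cover(f,i), cover(i,e)
round 2: derive cover(f,f) via R3 from cover(f,i), cover(i,f)
round 2: derive cover(f,h) via R3 from cover(f,i), cover(i,h)
round 2: derive cover(h,i) via R3 from cover(h,f), cover(f,i)
round 2: derive cover(i,b) via R3 from cover(i,c), cover(c,b)
round 2: derive cover(i,i) via R3 from cover(i,c), cover(c,i)
round 3: derive flow(f,b) via R1 from flow(f,c), road(c,b)
round 3: derive flow(h,c) via R1 from flow(h,i), road(i,c)
round 3: derive flow(h,e) via R1 from flow(h,i), road(i,e)
round 3: derive cover(f,b) via R3 from cover(f,c), cover(c,b)
round 3: derive cover(h,b) via R3 from cover(h,i), cover(i,b)
round 3: derive cover(h,c) via R3 from cover(h,f), cover(f,c)
round 3: derive cover(h,e) via R3 from cover(h,f), cover(f,e)
round 4: derive flow(h,b) via R1 from flow(h,c), road(c,b)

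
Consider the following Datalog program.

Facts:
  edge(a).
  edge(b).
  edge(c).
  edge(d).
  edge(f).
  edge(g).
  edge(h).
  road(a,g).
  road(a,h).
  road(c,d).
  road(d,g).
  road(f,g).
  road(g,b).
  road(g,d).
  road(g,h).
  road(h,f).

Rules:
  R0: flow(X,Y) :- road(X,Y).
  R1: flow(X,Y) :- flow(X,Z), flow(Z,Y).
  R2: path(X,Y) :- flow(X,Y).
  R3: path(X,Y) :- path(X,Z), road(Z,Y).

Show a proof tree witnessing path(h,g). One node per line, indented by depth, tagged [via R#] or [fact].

round 1: derive flow(a,g) via R0 from road(a,g)
round 1: derive flow(a,h) via R0 from road(a,h)
round 1: derive flow(c,d) via R0 from road(c,d)
round 1: derive flow(d,g) via R0 from road(d,g)
round 1: derive flow(f,g) via R0 from road(f,g)
round 1: derive flow(g,b) via R0 from road(g,b)
round 1: derive flow(g,d) via R0 from road(g,d)
round 1: derive flow(g,h) via R0 from road(g,h)
round 1: derive flow(h,f) via R0 from road(h,f)
round 2: derive flow(a,b) via R1 from flow(a,g), flow(g,b)
round 2: derive flow(a,d) via R1 from flow(a,g), flow(g,d)
round 2: derive flow(a,f) via R1 from flow(a,h), flow(h,f)
round 2: derive flow(c,g) via R1 from flow(c,d), flow(d,g)
round 2: derive flow(d,b) via R1 from flow(d,g), flow(g,b)
round 2: derive flow(d,d) via R1 from flow(d,g), flow(g,d)
round 2: derive flow(d,h) via R1 from flow(d,g), flow(g,h)
round 2: derive flow(f,b) via R1 from flow(f,g), flow(g,b)
round 2: derive flow(f,d) via R1 from flow(f,g), flow(g,d)
round 2: derive flow(f,h) via R1 from flow(f,g), flow(g,h)
round 2: derive flow(g,f) via R1 from flow(g,h), flow(h,f)
round 2: derive flow(g,g) via R1 from flow(g,d), flow(d,g)
round 2: derive flow(h,g) via R1 from flow(h,f), flow(f,g)
round 2: derive path(a,g) via R2 from flow(a,g)
round 2: derive path(a,h) via R2 from flow(a,h)
round 2: derive path(c,d) via R2 from flow(c,d)
round 2: derive path(d,g) via R2 from flow(d,g)
round 2: derive path(f,g) via R2 from flow(f,g)
round 2: derive path(g,b) via R2 from flow(g,b)
round 2: derive path(g,d) via R2 from flow(g,d)
round 2: derive path(g,h) via R2 from flow(g,h)
round 2: derive path(h,f) via R2 from flow(h,f)
round 3: derive flow(c,b) via R1 from flow(c,d), flow(d,b)
round 3: derive flow(c,f) via R1 from flow(c,g), flow(g,f)
round 3: derive flow(c,h) via R1 from flow(c,d), flow(d,h)
round 3: derive flow(d,f) via R1 from flow(d,g), flow(g,f)
round 3: derive flow(f,f) via R1 from flow(f,g), flow(g,f)
round 3: derive flow(h,b) via R1 from flow(h,f), flow(f,b)
round 3: derive flow(h,d) via R1 from flow(h,f), flow(f,d)
round 3: derive flow(h,h) via R1 from flow(h,f), flow(f,h)
round 3: derive path(a,b) via R2 from flow(a,b)
round 3: derive path(a,d) via R2 from flow(a,d)
round 3: derive path(a,f) via R2 from flow(a,f)
round 3: derive path(c,g) via R2 from flow(c,g)
round 3: derive path(d,b) via R2 from flow(d,b)
round 3: derive path(d,d) via R2 from flow(d,d)
round 3: derive path(d,h) via R2 from flow(d,h)
round 3: derive path(f,b) via R2 from flow(f,b)
round 3: derive path(f,d) via R2 from flow(f,d)
round 3: derive path(f,h) via R2 from flow(f,h)
round 3: derive path(g,f) via R2 from flow(g,f)
round 3: derive path(g,g) via R2 from flow(g,g)
round 3: derive path(h,g) via R2 from flow(h,g)
round 4: derive path(c,b) via R2 from flow(c,b)
round 4: derive path(c,f) via R2 from flow(c,f)
round 4: derive path(c,h) via R2 from flow(c,h)
round 4: derive path(d,f) via R2 from flow(d,f)
round 4: derive path(f,f) via R2 from flow(f,f)
round 4: derive path(h,b) via R2 from flow(h,b)
round 4: derive path(h,d) via R2 from flow(h,d)
round 4: derive path(h,h) via R2 from flow(h,h)

path(h,g)  [via R2]
  flow(h,g)  [via R1]
    flow(h,f)  [via R0]
      road(h,f)  [fact]
    flow(f,g)  [via R0]
      road(f,g)  [fact]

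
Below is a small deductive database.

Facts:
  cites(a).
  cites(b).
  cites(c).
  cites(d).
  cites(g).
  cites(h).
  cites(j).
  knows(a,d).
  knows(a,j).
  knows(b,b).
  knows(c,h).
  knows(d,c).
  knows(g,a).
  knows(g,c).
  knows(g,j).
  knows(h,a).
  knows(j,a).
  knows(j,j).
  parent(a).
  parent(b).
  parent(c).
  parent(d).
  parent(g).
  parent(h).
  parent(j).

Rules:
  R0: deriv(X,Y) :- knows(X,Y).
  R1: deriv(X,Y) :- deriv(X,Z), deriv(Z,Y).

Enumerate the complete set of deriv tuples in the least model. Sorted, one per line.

round 1: derive deriv(a,d) via R0 from knows(a,d)
round 1: derive deriv(a,j) via R0 from knows(a,j)
round 1: derive deriv(b,b) via R0 from knows(b,b)
round 1: derive deriv(c,h) via R0 from knows(c,h)
round 1: derive deriv(d,c) via R0 from knows(d,c)
round 1: derive deriv(g,a) via R0 from knows(g,a)
round 1: derive deriv(g,c) via R0 from knows(g,c)
round 1: derive deriv(g,j) via R0 from knows(g,j)
round 1: derive deriv(h,a) via R0 from knows(h,a)
round 1: derive deriv(j,a) via R0 from knows(j,a)
round 1: derive deriv(j,j) via R0 from knows(j,j)
round 2: derive deriv(a,a) via R1 from deriv(a,j), deriv(j,a)
round 2: derive deriv(a,c) via R1 from deriv(a,d), deriv(d,c)
round 2: derive deriv(c,a) via R1 from deriv(c,h), deriv(h,a)
round 2: derive deriv(d,h) via R1 from deriv(d,c), deriv(c,h)
round 2: derive deriv(g,d) via R1 from deriv(g,a), deriv(a,d)
round 2: derive deriv(g,h) via R1 from deriv(g,c), deriv(c,h)
round 2: derive deriv(h,d) via R1 from deriv(h,a), deriv(a,d)
round 2: derive deriv(h,j) via R1 from deriv(h,a), deriv(a,j)
round 2: derive deriv(j,d) via R1 from deriv(j,a), deriv(a,d)
round 3: derive deriv(a,h) via R1 from deriv(a,c), deriv(c,h)
round 3: derive deriv(c,c) via R1 from deriv(c,a), deriv(a,c)
round 3: derive deriv(c,d) via R1 from deriv(c,a), deriv(a,d)
round 3: derive deriv(c,j) via R1 from deriv(c,a), deriv(a,j)
round 3: derive deriv(d,a) via R1 from deriv(d,c), deriv(c,a)
round 3: derive deriv(d,d) via R1 from deriv(d,h), deriv(h,d)
round 3: derive deriv(d,j) via R1 from deriv(d,h), deriv(h,j)
round 3: derive deriv(h,c) via R1 from deriv(h,a), deriv(a,c)
round 3: derive deriv(h,h) via R1 from deriv(h,d), deriv(d,h)
round 3: derive deriv(j,c) via R1 from deriv(j,a), deriv(a,c)
round 3: derive deriv(j,h) via R1 from deriv(j,d), deriv(d,h)

deriv(a,a)
deriv(a,c)
deriv(a,d)
deriv(a,h)
deriv(a,j)
deriv(b,b)
deriv(c,a)
deriv(c,c)
deriv(c,d)
deriv(c,h)
deriv(c,j)
deriv(d,a)
deriv(d,c)
deriv(d,d)
deriv(d,h)
deriv(d,j)
deriv(g,a)
deriv(g,c)
deriv(g,d)
deriv(g,h)
deriv(g,j)
deriv(h,a)
deriv(h,c)
deriv(h,d)
deriv(h,h)
deriv(h,j)
deriv(j,a)
deriv(j,c)
deriv(j,d)
deriv(j,h)
deriv(j,j)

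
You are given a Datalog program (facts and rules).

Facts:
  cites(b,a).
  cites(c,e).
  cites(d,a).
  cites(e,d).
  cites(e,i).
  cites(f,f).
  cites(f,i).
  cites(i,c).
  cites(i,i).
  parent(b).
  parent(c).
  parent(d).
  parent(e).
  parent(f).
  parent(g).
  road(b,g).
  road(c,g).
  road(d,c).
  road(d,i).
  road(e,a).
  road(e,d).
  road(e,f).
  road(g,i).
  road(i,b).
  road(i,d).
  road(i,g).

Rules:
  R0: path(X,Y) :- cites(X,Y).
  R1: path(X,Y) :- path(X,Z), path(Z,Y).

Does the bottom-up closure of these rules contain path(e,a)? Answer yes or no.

round 1: derive path(b,a) via R0 from cites(b,a)
round 1: derive path(c,e) via R0 from cites(c,e)
round 1: derive path(d,a) via R0 from cites(d,a)
round 1: derive path(e,d) via R0 from cites(e,d)
round 1: derive path(e,i) via R0 from cites(e,i)
round 1: derive path(f,f) via R0 from cites(f,f)
round 1: derive path(f,i) via R0 from cites(f,i)
round 1: derive path(i,c) via R0 from cites(i,c)
round 1: derive path(i,i) via R0 from cites(i,i)
round 2: derive path(c,d) via R1 from path(c,e), path(e,d)
round 2: derive path(c,i) via R1 from path(c,e), path(e,i)
round 2: derive path(e,a) via R1 from path(e,d), path(d,a)
round 2: derive path(e,c) via R1 from path(e,i), path(i,c)
round 2: derive path(f,c) via R1 from path(f,i), path(i,c)
round 2: derive path(i,e) via R1 from path(i,c), path(c,e)
round 3: derive path(c,a) via R1 from path(c,d), path(d,a)
round 3: derive path(c,c) via R1 from path(c,e), path(e,c)
round 3: derive path(e,e) via R1 from path(e,c), path(c,e)
round 3: derive path(f,d) via R1 from path(f,c), path(c,d)
round 3: derive path(f,e) via R1 from path(f,c), path(c,e)
round 3: derive path(i,a) via R1 from path(i,e), path(e,a)
round 3: derive path(i,d) via R1 from path(i,c), path(c,d)
round 4: derive path(f,a) via R1 from path(f,c), path(c,a)

yes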